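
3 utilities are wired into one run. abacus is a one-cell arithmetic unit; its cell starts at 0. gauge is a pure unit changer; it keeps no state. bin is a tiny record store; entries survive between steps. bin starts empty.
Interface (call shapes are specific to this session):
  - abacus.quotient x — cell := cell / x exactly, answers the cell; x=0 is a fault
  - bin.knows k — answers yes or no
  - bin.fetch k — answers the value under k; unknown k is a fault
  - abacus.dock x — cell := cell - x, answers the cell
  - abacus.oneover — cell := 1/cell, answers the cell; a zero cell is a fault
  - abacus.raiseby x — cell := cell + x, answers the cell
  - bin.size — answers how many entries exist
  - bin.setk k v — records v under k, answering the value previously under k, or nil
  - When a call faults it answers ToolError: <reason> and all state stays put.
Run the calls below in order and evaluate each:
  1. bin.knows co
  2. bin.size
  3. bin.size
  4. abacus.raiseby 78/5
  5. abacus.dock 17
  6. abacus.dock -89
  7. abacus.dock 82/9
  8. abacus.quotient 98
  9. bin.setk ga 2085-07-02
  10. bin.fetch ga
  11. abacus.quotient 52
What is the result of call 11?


~$ bin.knows co
  no
~$ bin.size
  0
~$ bin.size
  0
~$ abacus.raiseby 78/5
  78/5
~$ abacus.dock 17
  -7/5
~$ abacus.dock -89
  438/5
~$ abacus.dock 82/9
  3532/45
~$ abacus.quotient 98
  1766/2205
~$ bin.setk ga 2085-07-02
  nil
~$ bin.fetch ga
  2085-07-02
~$ abacus.quotient 52
  883/57330

Answer: 883/57330


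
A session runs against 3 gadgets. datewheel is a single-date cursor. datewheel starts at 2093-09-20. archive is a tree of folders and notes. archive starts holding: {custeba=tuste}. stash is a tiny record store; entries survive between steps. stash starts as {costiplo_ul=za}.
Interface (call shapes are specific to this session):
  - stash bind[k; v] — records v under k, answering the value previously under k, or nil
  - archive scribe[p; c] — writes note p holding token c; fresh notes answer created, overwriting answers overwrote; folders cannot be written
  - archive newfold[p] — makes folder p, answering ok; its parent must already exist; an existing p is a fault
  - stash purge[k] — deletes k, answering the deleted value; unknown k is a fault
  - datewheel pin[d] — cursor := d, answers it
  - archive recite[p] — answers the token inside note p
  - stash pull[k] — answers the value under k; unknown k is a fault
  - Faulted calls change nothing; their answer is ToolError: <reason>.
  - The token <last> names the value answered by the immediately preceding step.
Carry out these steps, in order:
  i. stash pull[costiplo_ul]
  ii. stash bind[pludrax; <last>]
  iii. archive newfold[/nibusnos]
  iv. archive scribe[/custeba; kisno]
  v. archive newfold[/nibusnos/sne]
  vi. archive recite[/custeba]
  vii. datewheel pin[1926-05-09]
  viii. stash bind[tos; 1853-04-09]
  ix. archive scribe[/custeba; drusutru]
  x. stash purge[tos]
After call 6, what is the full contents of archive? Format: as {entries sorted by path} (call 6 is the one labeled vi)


Answer: {custeba=kisno, nibusnos/, nibusnos/sne/}

Derivation:
CALL stash pull[k: costiplo_ul]
RET  za
CALL stash bind[k: pludrax; v: <last>]
RET  nil
CALL archive newfold[p: /nibusnos]
RET  ok
CALL archive scribe[p: /custeba; c: kisno]
RET  overwrote
CALL archive newfold[p: /nibusnos/sne]
RET  ok
CALL archive recite[p: /custeba]
RET  kisno
CALL datewheel pin[d: 1926-05-09]
RET  1926-05-09
CALL stash bind[k: tos; v: 1853-04-09]
RET  nil
CALL archive scribe[p: /custeba; c: drusutru]
RET  overwrote
CALL stash purge[k: tos]
RET  1853-04-09


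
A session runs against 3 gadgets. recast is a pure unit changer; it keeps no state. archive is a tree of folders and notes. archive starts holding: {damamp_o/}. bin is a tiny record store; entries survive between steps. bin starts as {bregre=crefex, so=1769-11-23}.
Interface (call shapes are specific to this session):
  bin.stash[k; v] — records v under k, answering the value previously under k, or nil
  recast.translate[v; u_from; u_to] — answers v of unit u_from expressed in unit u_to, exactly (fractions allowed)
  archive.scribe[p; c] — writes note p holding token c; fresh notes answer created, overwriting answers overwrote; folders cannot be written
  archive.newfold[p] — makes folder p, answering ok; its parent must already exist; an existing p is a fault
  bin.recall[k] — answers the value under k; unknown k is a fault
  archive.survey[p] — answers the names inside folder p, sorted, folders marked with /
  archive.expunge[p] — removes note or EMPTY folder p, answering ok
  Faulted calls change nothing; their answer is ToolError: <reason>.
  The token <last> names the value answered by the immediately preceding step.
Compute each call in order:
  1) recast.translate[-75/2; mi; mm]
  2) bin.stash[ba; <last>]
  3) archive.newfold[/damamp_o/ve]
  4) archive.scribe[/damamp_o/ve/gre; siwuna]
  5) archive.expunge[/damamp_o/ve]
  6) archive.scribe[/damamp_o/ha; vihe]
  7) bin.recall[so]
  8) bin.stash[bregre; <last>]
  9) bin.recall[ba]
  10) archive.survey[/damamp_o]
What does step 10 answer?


Answer: [ha, ve/]

Derivation:
! recast.translate(v→-75/2, u_from→mi, u_to→mm) => -60350400
! bin.stash(k→ba, v→<last>) => nil
! archive.newfold(p→/damamp_o/ve) => ok
! archive.scribe(p→/damamp_o/ve/gre, c→siwuna) => created
! archive.expunge(p→/damamp_o/ve) => ToolError: not empty
! archive.scribe(p→/damamp_o/ha, c→vihe) => created
! bin.recall(k→so) => 1769-11-23
! bin.stash(k→bregre, v→<last>) => crefex
! bin.recall(k→ba) => -60350400
! archive.survey(p→/damamp_o) => [ha, ve/]


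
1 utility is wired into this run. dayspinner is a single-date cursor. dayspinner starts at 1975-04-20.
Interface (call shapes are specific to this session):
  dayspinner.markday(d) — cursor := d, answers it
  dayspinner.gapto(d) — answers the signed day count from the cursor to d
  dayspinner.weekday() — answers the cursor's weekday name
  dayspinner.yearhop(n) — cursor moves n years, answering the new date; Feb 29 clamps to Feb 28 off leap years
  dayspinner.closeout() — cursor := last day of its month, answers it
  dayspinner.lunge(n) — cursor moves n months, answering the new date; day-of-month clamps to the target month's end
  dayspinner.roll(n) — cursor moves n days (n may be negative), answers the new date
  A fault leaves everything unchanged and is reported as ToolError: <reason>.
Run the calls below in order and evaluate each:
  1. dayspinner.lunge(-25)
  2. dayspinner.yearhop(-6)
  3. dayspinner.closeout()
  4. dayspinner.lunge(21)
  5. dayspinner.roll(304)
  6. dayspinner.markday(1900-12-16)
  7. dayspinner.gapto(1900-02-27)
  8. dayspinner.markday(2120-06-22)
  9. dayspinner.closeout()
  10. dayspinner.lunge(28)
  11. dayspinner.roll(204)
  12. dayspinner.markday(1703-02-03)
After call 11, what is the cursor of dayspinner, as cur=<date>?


-> dayspinner.lunge(n=-25)
<- 1973-03-20
-> dayspinner.yearhop(n=-6)
<- 1967-03-20
-> dayspinner.closeout()
<- 1967-03-31
-> dayspinner.lunge(n=21)
<- 1968-12-31
-> dayspinner.roll(n=304)
<- 1969-10-31
-> dayspinner.markday(d=1900-12-16)
<- 1900-12-16
-> dayspinner.gapto(d=1900-02-27)
<- -292
-> dayspinner.markday(d=2120-06-22)
<- 2120-06-22
-> dayspinner.closeout()
<- 2120-06-30
-> dayspinner.lunge(n=28)
<- 2122-10-30
-> dayspinner.roll(n=204)
<- 2123-05-22
-> dayspinner.markday(d=1703-02-03)
<- 1703-02-03

Answer: cur=2123-05-22


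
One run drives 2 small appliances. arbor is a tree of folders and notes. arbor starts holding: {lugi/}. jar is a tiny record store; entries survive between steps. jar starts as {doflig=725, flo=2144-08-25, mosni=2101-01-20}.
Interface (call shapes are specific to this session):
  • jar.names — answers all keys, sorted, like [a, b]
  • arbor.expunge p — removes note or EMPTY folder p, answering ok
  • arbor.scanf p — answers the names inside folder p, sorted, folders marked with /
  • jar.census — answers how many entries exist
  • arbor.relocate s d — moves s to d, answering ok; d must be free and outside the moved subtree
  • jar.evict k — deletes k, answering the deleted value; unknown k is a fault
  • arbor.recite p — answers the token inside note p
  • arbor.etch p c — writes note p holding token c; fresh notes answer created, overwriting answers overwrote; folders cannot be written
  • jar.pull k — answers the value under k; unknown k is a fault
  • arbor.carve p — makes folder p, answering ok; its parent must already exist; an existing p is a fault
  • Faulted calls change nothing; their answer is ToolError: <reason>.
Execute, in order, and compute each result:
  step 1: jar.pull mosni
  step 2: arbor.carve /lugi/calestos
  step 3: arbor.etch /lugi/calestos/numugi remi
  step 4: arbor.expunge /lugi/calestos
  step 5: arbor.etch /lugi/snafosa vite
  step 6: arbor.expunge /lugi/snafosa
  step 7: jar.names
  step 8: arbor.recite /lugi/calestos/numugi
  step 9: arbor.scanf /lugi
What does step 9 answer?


I try pull with k: mosni, giving 2101-01-20.
I use carve with p: /lugi/calestos: ok.
I run etch with p: /lugi/calestos/numugi, c: remi, and get created.
I call expunge with p: /lugi/calestos, → ToolError: not empty.
I use etch with p: /lugi/snafosa, c: vite, yielding created.
Invoking expunge with p: /lugi/snafosa, yielding ok.
I call names, and observe [doflig, flo, mosni].
I call recite with p: /lugi/calestos/numugi, giving remi.
I invoke scanf with p: /lugi, and get [calestos/].

Answer: [calestos/]


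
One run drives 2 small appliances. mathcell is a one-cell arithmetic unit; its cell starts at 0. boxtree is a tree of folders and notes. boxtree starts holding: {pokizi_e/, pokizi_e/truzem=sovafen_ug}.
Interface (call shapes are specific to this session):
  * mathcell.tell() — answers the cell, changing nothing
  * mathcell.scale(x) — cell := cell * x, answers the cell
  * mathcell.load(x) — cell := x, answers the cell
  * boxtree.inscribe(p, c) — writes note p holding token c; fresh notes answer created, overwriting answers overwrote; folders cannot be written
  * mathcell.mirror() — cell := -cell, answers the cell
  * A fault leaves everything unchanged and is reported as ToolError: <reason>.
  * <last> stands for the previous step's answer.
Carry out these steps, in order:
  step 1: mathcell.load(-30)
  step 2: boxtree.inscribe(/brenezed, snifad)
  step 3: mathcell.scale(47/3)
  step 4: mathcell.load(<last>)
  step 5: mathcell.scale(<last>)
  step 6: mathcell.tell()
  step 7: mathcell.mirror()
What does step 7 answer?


Answer: -220900

Derivation:
I call mathcell.load(x=-30), — result: -30.
Next I call boxtree.inscribe(p=/brenezed, c=snifad), and get created.
Invoking mathcell.scale(x=47/3), → -470.
Now I run mathcell.load(x=<last>), which returns -470.
Then mathcell.scale(x=<last>), yielding 220900.
I invoke mathcell.tell(), and get 220900.
I invoke mathcell.mirror(), → -220900.


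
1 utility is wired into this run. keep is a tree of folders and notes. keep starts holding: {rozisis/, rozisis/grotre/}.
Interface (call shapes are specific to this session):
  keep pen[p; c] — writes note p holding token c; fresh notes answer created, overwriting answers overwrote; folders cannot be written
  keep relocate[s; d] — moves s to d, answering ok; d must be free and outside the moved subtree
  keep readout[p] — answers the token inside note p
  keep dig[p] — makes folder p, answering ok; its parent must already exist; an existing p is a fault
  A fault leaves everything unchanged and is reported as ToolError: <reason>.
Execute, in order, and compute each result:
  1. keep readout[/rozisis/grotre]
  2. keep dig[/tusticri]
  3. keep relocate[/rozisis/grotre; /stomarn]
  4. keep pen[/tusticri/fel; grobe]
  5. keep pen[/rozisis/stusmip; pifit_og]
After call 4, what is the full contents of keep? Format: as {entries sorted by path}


·→ keep readout(p→/rozisis/grotre)
·← ToolError: is a directory
·→ keep dig(p→/tusticri)
·← ok
·→ keep relocate(s→/rozisis/grotre, d→/stomarn)
·← ok
·→ keep pen(p→/tusticri/fel, c→grobe)
·← created
·→ keep pen(p→/rozisis/stusmip, c→pifit_og)
·← created

Answer: {rozisis/, stomarn/, tusticri/, tusticri/fel=grobe}


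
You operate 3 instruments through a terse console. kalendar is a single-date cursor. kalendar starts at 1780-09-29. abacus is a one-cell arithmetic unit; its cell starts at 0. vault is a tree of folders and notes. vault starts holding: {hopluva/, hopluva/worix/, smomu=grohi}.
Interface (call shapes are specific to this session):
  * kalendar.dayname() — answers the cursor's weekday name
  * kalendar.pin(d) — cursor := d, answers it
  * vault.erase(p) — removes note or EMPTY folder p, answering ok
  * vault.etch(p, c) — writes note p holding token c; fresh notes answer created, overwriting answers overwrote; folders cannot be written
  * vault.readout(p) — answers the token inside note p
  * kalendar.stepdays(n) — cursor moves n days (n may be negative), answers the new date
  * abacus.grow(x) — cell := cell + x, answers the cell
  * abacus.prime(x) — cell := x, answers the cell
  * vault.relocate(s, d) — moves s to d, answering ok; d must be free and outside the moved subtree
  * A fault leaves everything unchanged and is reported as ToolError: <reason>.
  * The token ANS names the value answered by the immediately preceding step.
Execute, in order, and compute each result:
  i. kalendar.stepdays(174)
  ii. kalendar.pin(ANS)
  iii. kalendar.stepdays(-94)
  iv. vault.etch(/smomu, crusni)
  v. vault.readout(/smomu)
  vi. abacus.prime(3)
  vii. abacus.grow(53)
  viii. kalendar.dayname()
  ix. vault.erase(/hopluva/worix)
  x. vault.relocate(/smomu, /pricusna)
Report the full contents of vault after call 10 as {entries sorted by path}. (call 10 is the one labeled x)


·→ stepdays(174)
·← 1781-03-22
·→ pin(ANS)
·← 1781-03-22
·→ stepdays(-94)
·← 1780-12-18
·→ etch(/smomu, crusni)
·← overwrote
·→ readout(/smomu)
·← crusni
·→ prime(3)
·← 3
·→ grow(53)
·← 56
·→ dayname()
·← Monday
·→ erase(/hopluva/worix)
·← ok
·→ relocate(/smomu, /pricusna)
·← ok

Answer: {hopluva/, pricusna=crusni}


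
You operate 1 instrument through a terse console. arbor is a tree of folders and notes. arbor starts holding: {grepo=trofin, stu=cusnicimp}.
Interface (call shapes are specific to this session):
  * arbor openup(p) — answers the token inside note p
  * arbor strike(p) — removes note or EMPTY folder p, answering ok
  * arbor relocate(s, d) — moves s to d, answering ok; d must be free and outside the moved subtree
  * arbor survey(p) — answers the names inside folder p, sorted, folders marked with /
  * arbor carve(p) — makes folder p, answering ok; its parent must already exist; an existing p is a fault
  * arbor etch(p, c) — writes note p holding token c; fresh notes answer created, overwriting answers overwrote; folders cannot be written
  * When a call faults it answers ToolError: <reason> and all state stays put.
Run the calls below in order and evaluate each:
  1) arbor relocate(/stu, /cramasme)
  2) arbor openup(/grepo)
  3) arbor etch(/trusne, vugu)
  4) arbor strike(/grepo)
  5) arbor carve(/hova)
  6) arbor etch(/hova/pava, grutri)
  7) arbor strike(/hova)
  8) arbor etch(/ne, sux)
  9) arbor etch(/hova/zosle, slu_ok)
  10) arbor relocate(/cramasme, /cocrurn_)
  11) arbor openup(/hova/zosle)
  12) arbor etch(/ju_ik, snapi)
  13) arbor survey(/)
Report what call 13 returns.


>> arbor relocate(/stu, /cramasme)
<< ok
>> arbor openup(/grepo)
<< trofin
>> arbor etch(/trusne, vugu)
<< created
>> arbor strike(/grepo)
<< ok
>> arbor carve(/hova)
<< ok
>> arbor etch(/hova/pava, grutri)
<< created
>> arbor strike(/hova)
<< ToolError: not empty
>> arbor etch(/ne, sux)
<< created
>> arbor etch(/hova/zosle, slu_ok)
<< created
>> arbor relocate(/cramasme, /cocrurn_)
<< ok
>> arbor openup(/hova/zosle)
<< slu_ok
>> arbor etch(/ju_ik, snapi)
<< created
>> arbor survey(/)
<< [cocrurn_, hova/, ju_ik, ne, trusne]

Answer: [cocrurn_, hova/, ju_ik, ne, trusne]


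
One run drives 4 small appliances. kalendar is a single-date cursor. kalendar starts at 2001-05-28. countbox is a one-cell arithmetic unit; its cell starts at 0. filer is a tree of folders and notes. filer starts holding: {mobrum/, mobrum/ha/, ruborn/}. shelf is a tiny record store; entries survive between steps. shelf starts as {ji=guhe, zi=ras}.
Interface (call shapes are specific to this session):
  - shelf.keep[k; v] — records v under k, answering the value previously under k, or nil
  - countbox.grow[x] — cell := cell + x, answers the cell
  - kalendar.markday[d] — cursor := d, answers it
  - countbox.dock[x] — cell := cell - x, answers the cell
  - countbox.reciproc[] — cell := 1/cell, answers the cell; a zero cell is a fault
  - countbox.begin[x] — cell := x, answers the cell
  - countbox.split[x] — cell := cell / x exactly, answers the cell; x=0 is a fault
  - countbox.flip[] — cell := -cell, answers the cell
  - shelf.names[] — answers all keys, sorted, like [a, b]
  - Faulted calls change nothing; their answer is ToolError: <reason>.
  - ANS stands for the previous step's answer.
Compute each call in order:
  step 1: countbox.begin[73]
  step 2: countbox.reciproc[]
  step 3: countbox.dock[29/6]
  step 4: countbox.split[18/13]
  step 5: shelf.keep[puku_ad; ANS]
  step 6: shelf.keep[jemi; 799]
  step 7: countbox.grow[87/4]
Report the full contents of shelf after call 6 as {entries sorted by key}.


→ countbox.begin(x=73)
← 73
→ countbox.reciproc()
← 1/73
→ countbox.dock(x=29/6)
← -2111/438
→ countbox.split(x=18/13)
← -27443/7884
→ shelf.keep(k=puku_ad, v=ANS)
← nil
→ shelf.keep(k=jemi, v=799)
← nil
→ countbox.grow(x=87/4)
← 72017/3942

Answer: {jemi=799, ji=guhe, puku_ad=-27443/7884, zi=ras}


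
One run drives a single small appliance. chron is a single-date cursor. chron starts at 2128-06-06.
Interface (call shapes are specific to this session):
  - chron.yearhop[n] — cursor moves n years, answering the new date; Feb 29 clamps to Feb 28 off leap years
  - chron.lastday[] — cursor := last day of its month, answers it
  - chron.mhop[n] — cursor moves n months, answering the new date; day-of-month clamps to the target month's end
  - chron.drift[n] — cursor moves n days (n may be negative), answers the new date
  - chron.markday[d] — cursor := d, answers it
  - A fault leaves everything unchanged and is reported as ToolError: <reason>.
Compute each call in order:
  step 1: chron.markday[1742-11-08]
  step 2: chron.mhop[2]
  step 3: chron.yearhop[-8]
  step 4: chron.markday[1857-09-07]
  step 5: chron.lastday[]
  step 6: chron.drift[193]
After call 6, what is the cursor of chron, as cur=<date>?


Answer: cur=1858-04-11

Derivation:
Now I run chron.markday with d: 1742-11-08, → 1742-11-08.
I try chron.mhop with n: 2, — result: 1743-01-08.
Now I run chron.yearhop with n: -8, → 1735-01-08.
Calling chron.markday with d: 1857-09-07: 1857-09-07.
I call chron.lastday, — result: 1857-09-30.
Using chron.drift with n: 193, → 1858-04-11.


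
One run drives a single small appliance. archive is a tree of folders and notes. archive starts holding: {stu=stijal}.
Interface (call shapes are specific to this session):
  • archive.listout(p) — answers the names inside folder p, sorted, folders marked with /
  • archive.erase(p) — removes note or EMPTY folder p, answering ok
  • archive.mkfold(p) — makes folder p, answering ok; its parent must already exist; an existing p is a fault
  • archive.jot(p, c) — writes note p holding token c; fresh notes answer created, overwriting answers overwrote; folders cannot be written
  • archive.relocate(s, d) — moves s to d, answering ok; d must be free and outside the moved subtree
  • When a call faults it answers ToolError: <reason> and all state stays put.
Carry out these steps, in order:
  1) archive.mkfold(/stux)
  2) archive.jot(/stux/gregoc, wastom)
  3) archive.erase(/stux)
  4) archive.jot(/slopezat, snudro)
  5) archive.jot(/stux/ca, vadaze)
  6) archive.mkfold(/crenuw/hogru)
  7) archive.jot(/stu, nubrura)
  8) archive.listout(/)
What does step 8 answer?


Answer: [slopezat, stu, stux/]

Derivation:
==> archive.mkfold(p=/stux)
<== ok
==> archive.jot(p=/stux/gregoc, c=wastom)
<== created
==> archive.erase(p=/stux)
<== ToolError: not empty
==> archive.jot(p=/slopezat, c=snudro)
<== created
==> archive.jot(p=/stux/ca, c=vadaze)
<== created
==> archive.mkfold(p=/crenuw/hogru)
<== ToolError: no parent
==> archive.jot(p=/stu, c=nubrura)
<== overwrote
==> archive.listout(p=/)
<== [slopezat, stu, stux/]


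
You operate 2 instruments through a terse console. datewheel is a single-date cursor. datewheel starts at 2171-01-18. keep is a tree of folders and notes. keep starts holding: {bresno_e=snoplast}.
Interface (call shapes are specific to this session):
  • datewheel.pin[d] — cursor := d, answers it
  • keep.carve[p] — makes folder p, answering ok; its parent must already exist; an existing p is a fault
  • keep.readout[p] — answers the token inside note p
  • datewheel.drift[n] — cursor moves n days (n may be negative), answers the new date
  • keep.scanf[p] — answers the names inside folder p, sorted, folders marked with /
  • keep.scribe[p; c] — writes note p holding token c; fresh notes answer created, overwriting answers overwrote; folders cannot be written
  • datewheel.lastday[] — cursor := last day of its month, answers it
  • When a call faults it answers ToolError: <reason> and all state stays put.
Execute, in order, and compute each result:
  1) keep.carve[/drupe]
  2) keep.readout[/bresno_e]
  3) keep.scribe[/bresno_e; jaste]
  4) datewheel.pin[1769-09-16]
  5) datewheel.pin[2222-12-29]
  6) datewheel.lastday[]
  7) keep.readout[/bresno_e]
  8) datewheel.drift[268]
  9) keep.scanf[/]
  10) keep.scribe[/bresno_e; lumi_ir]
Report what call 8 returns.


Answer: 2223-09-25

Derivation:
CALL keep.carve[p=/drupe]
RET  ok
CALL keep.readout[p=/bresno_e]
RET  snoplast
CALL keep.scribe[p=/bresno_e; c=jaste]
RET  overwrote
CALL datewheel.pin[d=1769-09-16]
RET  1769-09-16
CALL datewheel.pin[d=2222-12-29]
RET  2222-12-29
CALL datewheel.lastday[]
RET  2222-12-31
CALL keep.readout[p=/bresno_e]
RET  jaste
CALL datewheel.drift[n=268]
RET  2223-09-25
CALL keep.scanf[p=/]
RET  [bresno_e, drupe/]
CALL keep.scribe[p=/bresno_e; c=lumi_ir]
RET  overwrote


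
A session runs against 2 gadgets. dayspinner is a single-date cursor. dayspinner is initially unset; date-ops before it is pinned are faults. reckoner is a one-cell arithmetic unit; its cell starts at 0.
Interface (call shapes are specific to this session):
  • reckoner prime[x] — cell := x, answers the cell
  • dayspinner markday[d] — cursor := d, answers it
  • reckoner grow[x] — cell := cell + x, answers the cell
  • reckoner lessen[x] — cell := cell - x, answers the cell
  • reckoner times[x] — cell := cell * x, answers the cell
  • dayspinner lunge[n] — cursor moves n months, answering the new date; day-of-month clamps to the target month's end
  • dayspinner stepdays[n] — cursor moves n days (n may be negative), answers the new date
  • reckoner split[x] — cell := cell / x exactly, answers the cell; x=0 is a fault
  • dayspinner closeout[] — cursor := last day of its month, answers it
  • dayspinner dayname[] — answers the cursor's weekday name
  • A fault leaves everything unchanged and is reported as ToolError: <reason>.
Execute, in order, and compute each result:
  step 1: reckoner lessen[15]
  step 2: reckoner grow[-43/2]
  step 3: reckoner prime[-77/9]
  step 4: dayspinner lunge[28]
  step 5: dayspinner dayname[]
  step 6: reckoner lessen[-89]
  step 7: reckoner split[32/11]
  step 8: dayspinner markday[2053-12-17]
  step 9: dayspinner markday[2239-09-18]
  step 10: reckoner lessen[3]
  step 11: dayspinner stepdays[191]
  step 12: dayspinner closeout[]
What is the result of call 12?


Next I call reckoner lessen with x='15': -15.
Invoking reckoner grow with x='-43/2', which returns -73/2.
Using reckoner prime with x='-77/9', yielding -77/9.
Then dayspinner lunge with n='28', and see ToolError: no date set.
Using dayspinner dayname(), → ToolError: no date set.
Invoking reckoner lessen with x='-89', which returns 724/9.
Calling reckoner split with x='32/11', and see 1991/72.
I call dayspinner markday with d='2053-12-17', — result: 2053-12-17.
I invoke dayspinner markday with d='2239-09-18', and get 2239-09-18.
Calling reckoner lessen with x='3', and see 1775/72.
I call dayspinner stepdays with n='191', and observe 2240-03-27.
Invoking dayspinner closeout, and see 2240-03-31.

Answer: 2240-03-31


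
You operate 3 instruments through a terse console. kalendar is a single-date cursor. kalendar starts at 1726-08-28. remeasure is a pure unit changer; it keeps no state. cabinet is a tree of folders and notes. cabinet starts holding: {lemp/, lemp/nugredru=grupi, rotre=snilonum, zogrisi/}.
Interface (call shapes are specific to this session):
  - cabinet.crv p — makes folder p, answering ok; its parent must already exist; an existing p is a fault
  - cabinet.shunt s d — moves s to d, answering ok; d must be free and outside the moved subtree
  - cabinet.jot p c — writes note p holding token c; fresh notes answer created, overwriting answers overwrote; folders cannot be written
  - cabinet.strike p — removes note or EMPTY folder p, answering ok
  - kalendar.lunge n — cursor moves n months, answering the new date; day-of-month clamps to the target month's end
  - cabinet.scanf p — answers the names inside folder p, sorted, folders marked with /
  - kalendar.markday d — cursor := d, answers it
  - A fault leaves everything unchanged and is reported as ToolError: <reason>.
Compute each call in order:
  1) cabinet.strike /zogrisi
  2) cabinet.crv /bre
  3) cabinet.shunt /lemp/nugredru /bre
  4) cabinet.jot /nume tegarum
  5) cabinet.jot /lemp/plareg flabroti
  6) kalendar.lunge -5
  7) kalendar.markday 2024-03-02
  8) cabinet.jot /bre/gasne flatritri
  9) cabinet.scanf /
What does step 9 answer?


Act: cabinet.strike[p=/zogrisi]
Obs: ok
Act: cabinet.crv[p=/bre]
Obs: ok
Act: cabinet.shunt[s=/lemp/nugredru; d=/bre]
Obs: ToolError: exists
Act: cabinet.jot[p=/nume; c=tegarum]
Obs: created
Act: cabinet.jot[p=/lemp/plareg; c=flabroti]
Obs: created
Act: kalendar.lunge[n=-5]
Obs: 1726-03-28
Act: kalendar.markday[d=2024-03-02]
Obs: 2024-03-02
Act: cabinet.jot[p=/bre/gasne; c=flatritri]
Obs: created
Act: cabinet.scanf[p=/]
Obs: [bre/, lemp/, nume, rotre]

Answer: [bre/, lemp/, nume, rotre]


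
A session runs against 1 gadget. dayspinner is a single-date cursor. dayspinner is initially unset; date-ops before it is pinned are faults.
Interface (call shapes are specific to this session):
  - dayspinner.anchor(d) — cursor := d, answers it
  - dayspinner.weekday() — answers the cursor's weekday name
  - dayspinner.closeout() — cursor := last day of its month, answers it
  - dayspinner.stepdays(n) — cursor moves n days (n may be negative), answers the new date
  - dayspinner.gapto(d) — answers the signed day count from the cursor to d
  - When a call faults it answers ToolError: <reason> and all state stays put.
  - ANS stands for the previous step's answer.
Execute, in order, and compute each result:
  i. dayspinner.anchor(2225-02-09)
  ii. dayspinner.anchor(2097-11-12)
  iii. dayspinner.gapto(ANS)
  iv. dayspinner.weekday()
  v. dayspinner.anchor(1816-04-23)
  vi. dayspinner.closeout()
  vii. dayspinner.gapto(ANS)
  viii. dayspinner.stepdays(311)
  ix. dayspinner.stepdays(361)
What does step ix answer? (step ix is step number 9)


Answer: 1818-03-03

Derivation:
Next I call anchor using d=2225-02-09, which returns 2225-02-09.
Using anchor using d=2097-11-12: 2097-11-12.
Calling gapto using d=ANS, and observe 0.
Now I run weekday, — result: Tuesday.
I use anchor using d=1816-04-23, yielding 1816-04-23.
Calling closeout, and get 1816-04-30.
Now I run gapto using d=ANS: 0.
Now I run stepdays using n=311, which returns 1817-03-07.
Calling stepdays using n=361, — result: 1818-03-03.


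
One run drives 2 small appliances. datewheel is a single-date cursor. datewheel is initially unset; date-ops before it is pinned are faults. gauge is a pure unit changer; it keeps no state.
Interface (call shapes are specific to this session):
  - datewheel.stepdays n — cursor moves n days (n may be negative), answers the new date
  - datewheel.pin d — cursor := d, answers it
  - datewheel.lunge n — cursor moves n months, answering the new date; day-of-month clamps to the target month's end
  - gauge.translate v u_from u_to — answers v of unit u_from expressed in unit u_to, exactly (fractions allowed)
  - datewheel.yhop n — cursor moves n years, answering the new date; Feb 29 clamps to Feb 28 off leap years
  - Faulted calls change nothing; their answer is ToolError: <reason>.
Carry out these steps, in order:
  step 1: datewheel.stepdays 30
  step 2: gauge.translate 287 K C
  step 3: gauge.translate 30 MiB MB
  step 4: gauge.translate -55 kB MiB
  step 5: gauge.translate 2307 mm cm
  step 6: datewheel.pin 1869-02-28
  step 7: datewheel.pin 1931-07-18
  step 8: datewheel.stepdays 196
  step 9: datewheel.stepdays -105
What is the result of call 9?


# stepdays(n=30) == ToolError: no date set
# translate(v=287, u_from=K, u_to=C) == 277/20
# translate(v=30, u_from=MiB, u_to=MB) == 98304/3125
# translate(v=-55, u_from=kB, u_to=MiB) == -6875/131072
# translate(v=2307, u_from=mm, u_to=cm) == 2307/10
# pin(d=1869-02-28) == 1869-02-28
# pin(d=1931-07-18) == 1931-07-18
# stepdays(n=196) == 1932-01-30
# stepdays(n=-105) == 1931-10-17

Answer: 1931-10-17


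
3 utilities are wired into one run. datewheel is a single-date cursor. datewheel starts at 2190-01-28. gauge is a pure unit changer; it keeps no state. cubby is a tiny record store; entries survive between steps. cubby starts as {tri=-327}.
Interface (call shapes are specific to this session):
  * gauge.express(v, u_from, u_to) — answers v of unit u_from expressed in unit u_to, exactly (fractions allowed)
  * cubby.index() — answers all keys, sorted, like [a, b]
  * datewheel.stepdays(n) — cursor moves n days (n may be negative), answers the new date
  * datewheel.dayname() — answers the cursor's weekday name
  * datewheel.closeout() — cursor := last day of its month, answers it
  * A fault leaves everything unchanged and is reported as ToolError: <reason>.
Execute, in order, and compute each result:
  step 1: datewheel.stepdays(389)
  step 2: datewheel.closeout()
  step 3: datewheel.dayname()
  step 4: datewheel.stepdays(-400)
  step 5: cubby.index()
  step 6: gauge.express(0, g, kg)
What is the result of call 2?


Answer: 2191-02-28

Derivation:
I call datewheel.stepdays(n=389), which returns 2191-02-21.
I run datewheel.closeout, and see 2191-02-28.
I run datewheel.dayname(), giving Monday.
Next I call datewheel.stepdays(n=-400), giving 2190-01-24.
I call cubby.index, which returns [tri].
Then gauge.express(v=0, u_from=g, u_to=kg), and get 0.


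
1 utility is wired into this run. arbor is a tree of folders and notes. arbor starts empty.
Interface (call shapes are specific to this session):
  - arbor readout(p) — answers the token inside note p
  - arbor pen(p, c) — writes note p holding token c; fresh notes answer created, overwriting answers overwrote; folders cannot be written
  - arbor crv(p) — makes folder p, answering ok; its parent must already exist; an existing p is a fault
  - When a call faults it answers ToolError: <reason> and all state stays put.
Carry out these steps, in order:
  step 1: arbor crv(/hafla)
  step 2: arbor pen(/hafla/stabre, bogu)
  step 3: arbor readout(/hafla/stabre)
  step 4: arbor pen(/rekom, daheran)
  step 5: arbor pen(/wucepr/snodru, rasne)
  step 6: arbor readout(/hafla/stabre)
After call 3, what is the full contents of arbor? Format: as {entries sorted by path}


I run arbor crv(p→/hafla), and get ok.
Invoking arbor pen(p→/hafla/stabre, c→bogu), — result: created.
Calling arbor readout(p→/hafla/stabre), and see bogu.
Next I call arbor pen(p→/rekom, c→daheran), → created.
I call arbor pen(p→/wucepr/snodru, c→rasne), and get ToolError: no parent.
Using arbor readout(p→/hafla/stabre): bogu.

Answer: {hafla/, hafla/stabre=bogu}


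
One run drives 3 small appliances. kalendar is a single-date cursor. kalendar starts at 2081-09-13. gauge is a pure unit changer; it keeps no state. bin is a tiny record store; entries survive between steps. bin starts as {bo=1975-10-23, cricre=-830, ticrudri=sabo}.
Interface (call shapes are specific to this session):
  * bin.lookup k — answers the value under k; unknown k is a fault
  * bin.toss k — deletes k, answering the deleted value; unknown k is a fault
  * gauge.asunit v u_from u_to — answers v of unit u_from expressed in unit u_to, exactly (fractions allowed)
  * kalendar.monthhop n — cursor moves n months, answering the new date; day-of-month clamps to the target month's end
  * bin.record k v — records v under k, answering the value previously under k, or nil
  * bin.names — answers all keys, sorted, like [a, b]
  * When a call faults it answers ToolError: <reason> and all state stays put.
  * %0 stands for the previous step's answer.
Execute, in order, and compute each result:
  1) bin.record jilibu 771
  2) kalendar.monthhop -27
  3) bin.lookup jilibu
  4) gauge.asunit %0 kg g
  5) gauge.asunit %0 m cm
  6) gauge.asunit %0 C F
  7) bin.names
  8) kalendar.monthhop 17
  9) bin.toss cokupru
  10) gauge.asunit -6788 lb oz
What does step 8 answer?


Answer: 2080-11-13

Derivation:
Act: record[k→jilibu; v→771]
Obs: nil
Act: monthhop[n→-27]
Obs: 2079-06-13
Act: lookup[k→jilibu]
Obs: 771
Act: asunit[v→%0; u_from→kg; u_to→g]
Obs: 771000
Act: asunit[v→%0; u_from→m; u_to→cm]
Obs: 77100000
Act: asunit[v→%0; u_from→C; u_to→F]
Obs: 138780032
Act: names[]
Obs: [bo, cricre, jilibu, ticrudri]
Act: monthhop[n→17]
Obs: 2080-11-13
Act: toss[k→cokupru]
Obs: ToolError: no such key cokupru
Act: asunit[v→-6788; u_from→lb; u_to→oz]
Obs: -108608


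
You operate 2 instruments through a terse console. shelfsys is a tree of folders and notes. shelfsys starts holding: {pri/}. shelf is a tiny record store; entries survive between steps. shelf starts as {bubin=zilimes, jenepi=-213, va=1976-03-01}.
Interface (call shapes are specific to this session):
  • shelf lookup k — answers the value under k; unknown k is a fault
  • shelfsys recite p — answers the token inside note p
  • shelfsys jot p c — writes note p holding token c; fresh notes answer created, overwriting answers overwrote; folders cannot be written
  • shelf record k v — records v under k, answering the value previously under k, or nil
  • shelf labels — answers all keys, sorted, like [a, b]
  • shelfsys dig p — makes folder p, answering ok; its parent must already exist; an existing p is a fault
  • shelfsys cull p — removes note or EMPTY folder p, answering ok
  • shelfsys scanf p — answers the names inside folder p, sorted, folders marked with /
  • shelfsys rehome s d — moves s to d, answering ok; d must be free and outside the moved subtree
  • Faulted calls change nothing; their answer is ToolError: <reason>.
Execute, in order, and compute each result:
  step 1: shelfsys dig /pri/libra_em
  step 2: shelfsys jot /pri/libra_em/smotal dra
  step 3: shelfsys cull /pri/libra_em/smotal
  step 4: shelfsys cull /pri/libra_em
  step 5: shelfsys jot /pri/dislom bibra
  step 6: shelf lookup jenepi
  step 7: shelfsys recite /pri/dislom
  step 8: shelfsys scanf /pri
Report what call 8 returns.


==> shelfsys dig(p→/pri/libra_em)
<== ok
==> shelfsys jot(p→/pri/libra_em/smotal, c→dra)
<== created
==> shelfsys cull(p→/pri/libra_em/smotal)
<== ok
==> shelfsys cull(p→/pri/libra_em)
<== ok
==> shelfsys jot(p→/pri/dislom, c→bibra)
<== created
==> shelf lookup(k→jenepi)
<== -213
==> shelfsys recite(p→/pri/dislom)
<== bibra
==> shelfsys scanf(p→/pri)
<== [dislom]

Answer: [dislom]


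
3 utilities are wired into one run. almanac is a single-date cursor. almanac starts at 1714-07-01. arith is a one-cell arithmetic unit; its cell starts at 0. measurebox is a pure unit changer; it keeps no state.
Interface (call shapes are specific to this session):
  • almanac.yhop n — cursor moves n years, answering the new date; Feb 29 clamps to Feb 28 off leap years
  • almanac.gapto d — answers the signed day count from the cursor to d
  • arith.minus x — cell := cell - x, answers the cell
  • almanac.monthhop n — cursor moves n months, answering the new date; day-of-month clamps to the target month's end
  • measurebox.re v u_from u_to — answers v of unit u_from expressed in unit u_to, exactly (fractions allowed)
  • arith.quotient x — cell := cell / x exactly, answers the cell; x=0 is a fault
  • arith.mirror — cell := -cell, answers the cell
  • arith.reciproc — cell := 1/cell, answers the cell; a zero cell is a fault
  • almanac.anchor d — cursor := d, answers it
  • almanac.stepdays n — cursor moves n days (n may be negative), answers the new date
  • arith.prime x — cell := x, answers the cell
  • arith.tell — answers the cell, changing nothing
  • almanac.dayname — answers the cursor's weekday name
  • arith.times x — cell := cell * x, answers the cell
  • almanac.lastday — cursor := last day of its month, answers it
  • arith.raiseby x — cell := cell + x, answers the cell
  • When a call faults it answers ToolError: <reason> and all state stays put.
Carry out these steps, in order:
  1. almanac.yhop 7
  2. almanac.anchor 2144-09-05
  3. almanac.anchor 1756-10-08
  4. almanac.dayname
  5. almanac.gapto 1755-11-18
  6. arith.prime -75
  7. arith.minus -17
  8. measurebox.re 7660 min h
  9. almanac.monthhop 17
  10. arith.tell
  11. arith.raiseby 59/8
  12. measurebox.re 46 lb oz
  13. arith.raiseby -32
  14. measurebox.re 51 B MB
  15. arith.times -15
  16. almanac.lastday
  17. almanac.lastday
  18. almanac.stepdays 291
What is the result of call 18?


Act: almanac.yhop[n='7']
Obs: 1721-07-01
Act: almanac.anchor[d='2144-09-05']
Obs: 2144-09-05
Act: almanac.anchor[d='1756-10-08']
Obs: 1756-10-08
Act: almanac.dayname[]
Obs: Friday
Act: almanac.gapto[d='1755-11-18']
Obs: -325
Act: arith.prime[x='-75']
Obs: -75
Act: arith.minus[x='-17']
Obs: -58
Act: measurebox.re[v='7660'; u_from='min'; u_to='h']
Obs: 383/3
Act: almanac.monthhop[n='17']
Obs: 1758-03-08
Act: arith.tell[]
Obs: -58
Act: arith.raiseby[x='59/8']
Obs: -405/8
Act: measurebox.re[v='46'; u_from='lb'; u_to='oz']
Obs: 736
Act: arith.raiseby[x='-32']
Obs: -661/8
Act: measurebox.re[v='51'; u_from='B'; u_to='MB']
Obs: 51/1000000
Act: arith.times[x='-15']
Obs: 9915/8
Act: almanac.lastday[]
Obs: 1758-03-31
Act: almanac.lastday[]
Obs: 1758-03-31
Act: almanac.stepdays[n='291']
Obs: 1759-01-16

Answer: 1759-01-16


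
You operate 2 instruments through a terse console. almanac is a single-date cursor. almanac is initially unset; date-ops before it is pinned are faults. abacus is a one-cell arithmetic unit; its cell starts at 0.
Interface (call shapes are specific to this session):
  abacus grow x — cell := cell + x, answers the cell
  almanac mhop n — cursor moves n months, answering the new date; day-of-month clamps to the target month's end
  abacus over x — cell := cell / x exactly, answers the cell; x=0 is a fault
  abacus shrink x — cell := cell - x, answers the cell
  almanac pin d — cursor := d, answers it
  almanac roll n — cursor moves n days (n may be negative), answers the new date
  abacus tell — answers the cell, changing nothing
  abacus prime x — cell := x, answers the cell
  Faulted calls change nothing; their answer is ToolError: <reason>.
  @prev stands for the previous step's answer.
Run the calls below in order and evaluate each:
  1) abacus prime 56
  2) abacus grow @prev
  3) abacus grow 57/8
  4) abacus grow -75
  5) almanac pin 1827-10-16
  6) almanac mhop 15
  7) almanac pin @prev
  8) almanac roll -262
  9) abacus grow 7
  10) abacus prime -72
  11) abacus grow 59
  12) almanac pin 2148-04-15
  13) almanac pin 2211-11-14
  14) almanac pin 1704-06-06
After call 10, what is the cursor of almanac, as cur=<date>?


Answer: cur=1828-04-29

Derivation:
% 1. abacus prime(x: 56) : 56
% 2. abacus grow(x: @prev) : 112
% 3. abacus grow(x: 57/8) : 953/8
% 4. abacus grow(x: -75) : 353/8
% 5. almanac pin(d: 1827-10-16) : 1827-10-16
% 6. almanac mhop(n: 15) : 1829-01-16
% 7. almanac pin(d: @prev) : 1829-01-16
% 8. almanac roll(n: -262) : 1828-04-29
% 9. abacus grow(x: 7) : 409/8
% 10. abacus prime(x: -72) : -72
% 11. abacus grow(x: 59) : -13
% 12. almanac pin(d: 2148-04-15) : 2148-04-15
% 13. almanac pin(d: 2211-11-14) : 2211-11-14
% 14. almanac pin(d: 1704-06-06) : 1704-06-06
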